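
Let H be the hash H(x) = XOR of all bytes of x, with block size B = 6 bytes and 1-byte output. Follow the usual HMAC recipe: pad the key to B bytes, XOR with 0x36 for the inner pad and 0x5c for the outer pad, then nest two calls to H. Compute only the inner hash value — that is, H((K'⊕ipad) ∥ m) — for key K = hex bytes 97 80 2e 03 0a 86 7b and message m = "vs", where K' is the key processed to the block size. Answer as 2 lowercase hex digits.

Key hex bytes 97 80 2e 03 0a 86 7b is 7 bytes > B = 6, so hash it first: H(key) = cd, then zero-pad to 6 bytes: K' = cd 00 00 00 00 00.
K' ⊕ ipad = fb 36 36 36 36 36.
Inner input = fb 36 36 36 36 36 ∥ 76 73.
Inner hash: XOR fb⊕36⊕36⊕36⊕36⊕36⊕76⊕73 = c8.

c8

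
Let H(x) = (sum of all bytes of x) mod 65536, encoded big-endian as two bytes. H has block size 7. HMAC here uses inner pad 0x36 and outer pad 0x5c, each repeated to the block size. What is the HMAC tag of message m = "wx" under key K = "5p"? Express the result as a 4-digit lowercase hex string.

02a9

Key "5p" = 35 70 is 2 bytes ≤ B = 7; zero-pad to 7 bytes: K' = 35 70 00 00 00 00 00.
K' ⊕ ipad = 03 46 36 36 36 36 36.  K' ⊕ opad = 69 2c 5c 5c 5c 5c 5c.
Inner input = (K'⊕ipad) ∥ m = 03 46 36 36 36 36 36 ∥ 77 78.
Inner hash: sum = 3+70+54+54+54+54+54+119+120 = 582 → 02 46.
Outer input = (K'⊕opad) ∥ inner = 69 2c 5c 5c 5c 5c 5c ∥ 02 46.
Outer hash (tag): sum = 105+44+92+92+92+92+92+2+70 = 681 → 02 a9.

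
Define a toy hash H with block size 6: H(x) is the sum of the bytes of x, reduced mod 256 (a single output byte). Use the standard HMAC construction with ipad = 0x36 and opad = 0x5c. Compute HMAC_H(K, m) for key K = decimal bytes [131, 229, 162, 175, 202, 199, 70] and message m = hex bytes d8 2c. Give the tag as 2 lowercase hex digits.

Key decimal bytes [131, 229, 162, 175, 202, 199, 70] = 83 e5 a2 af ca c7 46 is 7 bytes > B = 6, so hash it first: H(key) = 90, then zero-pad to 6 bytes: K' = 90 00 00 00 00 00.
K' ⊕ ipad = a6 36 36 36 36 36.  K' ⊕ opad = cc 5c 5c 5c 5c 5c.
Inner input = (K'⊕ipad) ∥ m = a6 36 36 36 36 36 ∥ d8 2c.
Inner hash: sum = 166+54+54+54+54+54+216+44 = 696; mod 256 = 184 → b8.
Outer input = (K'⊕opad) ∥ inner = cc 5c 5c 5c 5c 5c ∥ b8.
Outer hash (tag): sum = 204+92+92+92+92+92+184 = 848; mod 256 = 80 → 50.

50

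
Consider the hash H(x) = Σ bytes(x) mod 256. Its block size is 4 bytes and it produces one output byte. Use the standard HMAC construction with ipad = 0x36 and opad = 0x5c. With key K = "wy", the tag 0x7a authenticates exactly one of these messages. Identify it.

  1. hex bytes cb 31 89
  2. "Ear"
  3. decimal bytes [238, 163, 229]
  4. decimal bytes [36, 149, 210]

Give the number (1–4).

3

Key "wy" = 77 79 is 2 bytes ≤ B = 4; zero-pad to 4 bytes: K' = 77 79 00 00.
K' ⊕ ipad = 41 4f 36 36; K' ⊕ opad = 2b 25 5c 5c.
m1: inner = H(41 4f 36 36 cb 31 89) = 81; tag = H(2b 25 5c 5c 81) = 89
m2: inner = H(41 4f 36 36 45 61 72) = 14; tag = H(2b 25 5c 5c 14) = 1c
m3: inner = H(41 4f 36 36 ee a3 e5) = 72; tag = H(2b 25 5c 5c 72) = 7a ← matches
m4: inner = H(41 4f 36 36 24 95 d2) = 87; tag = H(2b 25 5c 5c 87) = 8f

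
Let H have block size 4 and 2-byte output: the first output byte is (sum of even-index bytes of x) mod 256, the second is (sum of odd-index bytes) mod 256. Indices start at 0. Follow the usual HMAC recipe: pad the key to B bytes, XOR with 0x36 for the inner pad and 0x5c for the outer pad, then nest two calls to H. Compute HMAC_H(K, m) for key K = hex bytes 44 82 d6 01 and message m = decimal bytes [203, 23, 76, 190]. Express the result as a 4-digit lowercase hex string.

0bfb

Key hex bytes 44 82 d6 01 is exactly B = 4 bytes: K' = 44 82 d6 01.
K' ⊕ ipad = 72 b4 e0 37.  K' ⊕ opad = 18 de 8a 5d.
Inner input = (K'⊕ipad) ∥ m = 72 b4 e0 37 ∥ cb 17 4c be.
Inner hash: even-index sum = 617 mod 256 = 105; odd-index sum = 448 mod 256 = 192 → 69 c0.
Outer input = (K'⊕opad) ∥ inner = 18 de 8a 5d ∥ 69 c0.
Outer hash (tag): even-index sum = 267 mod 256 = 11; odd-index sum = 507 mod 256 = 251 → 0b fb.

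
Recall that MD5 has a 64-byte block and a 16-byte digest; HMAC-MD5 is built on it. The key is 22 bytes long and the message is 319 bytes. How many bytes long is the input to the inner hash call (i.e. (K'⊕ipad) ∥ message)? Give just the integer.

Key is 22 ≤ 64 bytes, zero-padded: |K'| = 64.
Inner input = (K'⊕ipad) ∥ m → 64 + 319 = 383 bytes.

383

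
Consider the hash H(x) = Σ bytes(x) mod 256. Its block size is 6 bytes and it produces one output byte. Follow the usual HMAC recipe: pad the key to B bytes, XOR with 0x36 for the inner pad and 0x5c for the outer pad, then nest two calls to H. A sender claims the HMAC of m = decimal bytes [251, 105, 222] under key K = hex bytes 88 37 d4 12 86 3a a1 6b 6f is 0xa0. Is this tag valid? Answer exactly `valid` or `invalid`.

Key hex bytes 88 37 d4 12 86 3a a1 6b 6f is 9 bytes > B = 6, so hash it first: H(key) = e0, then zero-pad to 6 bytes: K' = e0 00 00 00 00 00.
K' ⊕ ipad = d6 36 36 36 36 36; K' ⊕ opad = bc 5c 5c 5c 5c 5c.
Inner hash: sum = 214+54+54+54+54+54+251+105+222 = 1062; mod 256 = 38 → 26.
Outer hash (recomputed tag): sum = 188+92+92+92+92+92+38 = 686; mod 256 = 174 → ae.
Recomputed tag = ae; claimed = a0 → mismatch.

invalid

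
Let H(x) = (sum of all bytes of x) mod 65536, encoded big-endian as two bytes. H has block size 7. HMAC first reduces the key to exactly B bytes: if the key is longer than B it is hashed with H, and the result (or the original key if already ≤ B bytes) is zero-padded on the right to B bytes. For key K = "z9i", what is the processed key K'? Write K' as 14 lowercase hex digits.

7a396900000000

Key "z9i" = 7a 39 69 is 3 bytes ≤ B = 7; zero-pad to 7 bytes: K' = 7a 39 69 00 00 00 00.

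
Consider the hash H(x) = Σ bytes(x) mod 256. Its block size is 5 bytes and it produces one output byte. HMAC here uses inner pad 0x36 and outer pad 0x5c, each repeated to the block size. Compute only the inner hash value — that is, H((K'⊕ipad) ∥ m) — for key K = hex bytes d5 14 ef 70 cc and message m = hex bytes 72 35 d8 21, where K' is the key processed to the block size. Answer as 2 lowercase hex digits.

Key hex bytes d5 14 ef 70 cc is exactly B = 5 bytes: K' = d5 14 ef 70 cc.
K' ⊕ ipad = e3 22 d9 46 fa.
Inner input = e3 22 d9 46 fa ∥ 72 35 d8 21.
Inner hash: sum = 227+34+217+70+250+114+53+216+33 = 1214; mod 256 = 190 → be.

be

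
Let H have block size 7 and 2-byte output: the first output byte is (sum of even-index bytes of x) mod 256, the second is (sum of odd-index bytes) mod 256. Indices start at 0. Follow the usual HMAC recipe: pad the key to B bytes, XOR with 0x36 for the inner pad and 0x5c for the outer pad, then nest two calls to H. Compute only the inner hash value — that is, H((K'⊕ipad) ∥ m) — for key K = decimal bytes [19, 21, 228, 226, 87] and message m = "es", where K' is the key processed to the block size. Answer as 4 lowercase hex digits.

Key decimal bytes [19, 21, 228, 226, 87] = 13 15 e4 e2 57 is 5 bytes ≤ B = 7; zero-pad to 7 bytes: K' = 13 15 e4 e2 57 00 00.
K' ⊕ ipad = 25 23 d2 d4 61 36 36.
Inner input = 25 23 d2 d4 61 36 36 ∥ 65 73.
Inner hash: even-index sum = 513 mod 256 = 1; odd-index sum = 402 mod 256 = 146 → 01 92.

0192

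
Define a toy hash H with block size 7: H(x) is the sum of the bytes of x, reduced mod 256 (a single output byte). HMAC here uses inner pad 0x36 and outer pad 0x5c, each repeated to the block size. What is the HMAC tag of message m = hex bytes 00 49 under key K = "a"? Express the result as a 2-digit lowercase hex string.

Key "a" = 61 is 1 byte ≤ B = 7; zero-pad to 7 bytes: K' = 61 00 00 00 00 00 00.
K' ⊕ ipad = 57 36 36 36 36 36 36.  K' ⊕ opad = 3d 5c 5c 5c 5c 5c 5c.
Inner input = (K'⊕ipad) ∥ m = 57 36 36 36 36 36 36 ∥ 00 49.
Inner hash: sum = 87+54+54+54+54+54+54+0+73 = 484; mod 256 = 228 → e4.
Outer input = (K'⊕opad) ∥ inner = 3d 5c 5c 5c 5c 5c 5c ∥ e4.
Outer hash (tag): sum = 61+92+92+92+92+92+92+228 = 841; mod 256 = 73 → 49.

49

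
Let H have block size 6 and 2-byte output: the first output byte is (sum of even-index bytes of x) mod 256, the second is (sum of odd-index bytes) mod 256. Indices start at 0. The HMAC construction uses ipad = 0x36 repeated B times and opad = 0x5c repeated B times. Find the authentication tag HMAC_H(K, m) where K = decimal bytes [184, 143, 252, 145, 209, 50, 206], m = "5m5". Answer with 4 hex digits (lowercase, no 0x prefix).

0203

Key decimal bytes [184, 143, 252, 145, 209, 50, 206] = b8 8f fc 91 d1 32 ce is 7 bytes > B = 6, so hash it first: H(key) = 53 52, then zero-pad to 6 bytes: K' = 53 52 00 00 00 00.
K' ⊕ ipad = 65 64 36 36 36 36.  K' ⊕ opad = 0f 0e 5c 5c 5c 5c.
Inner input = (K'⊕ipad) ∥ m = 65 64 36 36 36 36 ∥ 35 6d 35.
Inner hash: even-index sum = 315 mod 256 = 59; odd-index sum = 317 mod 256 = 61 → 3b 3d.
Outer input = (K'⊕opad) ∥ inner = 0f 0e 5c 5c 5c 5c ∥ 3b 3d.
Outer hash (tag): even-index sum = 258 mod 256 = 2; odd-index sum = 259 mod 256 = 3 → 02 03.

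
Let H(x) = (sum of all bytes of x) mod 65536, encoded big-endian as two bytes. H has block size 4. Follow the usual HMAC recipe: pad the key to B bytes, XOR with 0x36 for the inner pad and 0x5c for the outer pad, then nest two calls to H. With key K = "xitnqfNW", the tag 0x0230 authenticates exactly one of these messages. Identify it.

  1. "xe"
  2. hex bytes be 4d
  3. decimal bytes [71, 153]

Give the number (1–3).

2

Key "xitnqfNW" = 78 69 74 6e 71 66 4e 57 is 8 bytes > B = 4, so hash it first: H(key) = 03 3f, then zero-pad to 4 bytes: K' = 03 3f 00 00.
K' ⊕ ipad = 35 09 36 36; K' ⊕ opad = 5f 63 5c 5c.
m1: inner = H(35 09 36 36 78 65) = 01 87; tag = H(5f 63 5c 5c 01 87) = 0202
m2: inner = H(35 09 36 36 be 4d) = 01 b5; tag = H(5f 63 5c 5c 01 b5) = 0230 ← matches
m3: inner = H(35 09 36 36 47 99) = 01 8a; tag = H(5f 63 5c 5c 01 8a) = 0205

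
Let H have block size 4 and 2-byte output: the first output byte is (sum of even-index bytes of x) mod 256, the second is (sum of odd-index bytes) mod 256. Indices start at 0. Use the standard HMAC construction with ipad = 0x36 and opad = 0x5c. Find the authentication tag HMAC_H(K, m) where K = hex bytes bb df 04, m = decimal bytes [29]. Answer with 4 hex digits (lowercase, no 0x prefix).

1bfe

Key hex bytes bb df 04 is 3 bytes ≤ B = 4; zero-pad to 4 bytes: K' = bb df 04 00.
K' ⊕ ipad = 8d e9 32 36.  K' ⊕ opad = e7 83 58 5c.
Inner input = (K'⊕ipad) ∥ m = 8d e9 32 36 ∥ 1d.
Inner hash: even-index sum = 220 mod 256 = 220; odd-index sum = 287 mod 256 = 31 → dc 1f.
Outer input = (K'⊕opad) ∥ inner = e7 83 58 5c ∥ dc 1f.
Outer hash (tag): even-index sum = 539 mod 256 = 27; odd-index sum = 254 mod 256 = 254 → 1b fe.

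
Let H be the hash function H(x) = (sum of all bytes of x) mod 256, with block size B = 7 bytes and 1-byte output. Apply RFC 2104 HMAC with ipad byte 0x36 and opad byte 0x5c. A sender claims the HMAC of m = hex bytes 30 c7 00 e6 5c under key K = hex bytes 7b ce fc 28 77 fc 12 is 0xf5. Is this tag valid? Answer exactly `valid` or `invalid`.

Key hex bytes 7b ce fc 28 77 fc 12 is exactly B = 7 bytes: K' = 7b ce fc 28 77 fc 12.
K' ⊕ ipad = 4d f8 ca 1e 41 ca 24; K' ⊕ opad = 27 92 a0 74 2b a0 4e.
Inner hash: sum = 77+248+202+30+65+202+36+48+199+0+230+92 = 1429; mod 256 = 149 → 95.
Outer hash (recomputed tag): sum = 39+146+160+116+43+160+78+149 = 891; mod 256 = 123 → 7b.
Recomputed tag = 7b; claimed = f5 → mismatch.

invalid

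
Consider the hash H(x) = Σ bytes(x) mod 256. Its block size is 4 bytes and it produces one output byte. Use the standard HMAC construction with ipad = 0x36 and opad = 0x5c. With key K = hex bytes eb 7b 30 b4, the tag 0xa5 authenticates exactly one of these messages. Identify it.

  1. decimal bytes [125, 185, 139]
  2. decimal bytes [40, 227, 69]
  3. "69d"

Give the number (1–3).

Key hex bytes eb 7b 30 b4 is exactly B = 4 bytes: K' = eb 7b 30 b4.
K' ⊕ ipad = dd 4d 06 82; K' ⊕ opad = b7 27 6c e8.
m1: inner = H(dd 4d 06 82 7d b9 8b) = 73; tag = H(b7 27 6c e8 73) = a5 ← matches
m2: inner = H(dd 4d 06 82 28 e3 45) = 02; tag = H(b7 27 6c e8 02) = 34
m3: inner = H(dd 4d 06 82 36 39 64) = 85; tag = H(b7 27 6c e8 85) = b7

1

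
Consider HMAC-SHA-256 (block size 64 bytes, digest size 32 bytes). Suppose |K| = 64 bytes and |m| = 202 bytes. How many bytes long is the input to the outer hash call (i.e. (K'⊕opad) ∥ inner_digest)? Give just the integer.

96

Key is 64 ≤ 64 bytes, zero-padded: |K'| = 64.
Outer input = (K'⊕opad) ∥ H(inner) → 64 + 32 = 96 bytes.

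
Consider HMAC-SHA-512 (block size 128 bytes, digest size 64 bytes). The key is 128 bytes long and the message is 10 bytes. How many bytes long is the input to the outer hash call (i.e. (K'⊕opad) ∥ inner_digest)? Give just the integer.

Key is 128 ≤ 128 bytes, zero-padded: |K'| = 128.
Outer input = (K'⊕opad) ∥ H(inner) → 128 + 64 = 192 bytes.

192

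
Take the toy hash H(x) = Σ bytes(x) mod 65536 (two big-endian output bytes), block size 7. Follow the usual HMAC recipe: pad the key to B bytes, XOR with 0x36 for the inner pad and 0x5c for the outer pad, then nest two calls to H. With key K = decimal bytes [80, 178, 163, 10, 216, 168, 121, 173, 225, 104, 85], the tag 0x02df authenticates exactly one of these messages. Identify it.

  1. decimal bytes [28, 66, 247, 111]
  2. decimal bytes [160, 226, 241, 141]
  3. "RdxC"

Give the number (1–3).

Key decimal bytes [80, 178, 163, 10, 216, 168, 121, 173, 225, 104, 85] = 50 b2 a3 0a d8 a8 79 ad e1 68 55 is 11 bytes > B = 7, so hash it first: H(key) = 05 f3, then zero-pad to 7 bytes: K' = 05 f3 00 00 00 00 00.
K' ⊕ ipad = 33 c5 36 36 36 36 36; K' ⊕ opad = 59 af 5c 5c 5c 5c 5c.
m1: inner = H(33 c5 36 36 36 36 36 1c 42 f7 6f) = 03 ca; tag = H(59 af 5c 5c 5c 5c 5c 03 ca) = 03a1
m2: inner = H(33 c5 36 36 36 36 36 a0 e2 f1 8d) = 05 06; tag = H(59 af 5c 5c 5c 5c 5c 05 06) = 02df ← matches
m3: inner = H(33 c5 36 36 36 36 36 52 64 78 43) = 03 77; tag = H(59 af 5c 5c 5c 5c 5c 03 77) = 034e

2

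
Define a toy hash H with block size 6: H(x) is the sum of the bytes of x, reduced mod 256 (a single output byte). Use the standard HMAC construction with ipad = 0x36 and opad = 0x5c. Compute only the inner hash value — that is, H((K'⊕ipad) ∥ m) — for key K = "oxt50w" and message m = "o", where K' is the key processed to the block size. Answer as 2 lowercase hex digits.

Key "oxt50w" = 6f 78 74 35 30 77 is exactly B = 6 bytes: K' = 6f 78 74 35 30 77.
K' ⊕ ipad = 59 4e 42 03 06 41.
Inner input = 59 4e 42 03 06 41 ∥ 6f.
Inner hash: sum = 89+78+66+3+6+65+111 = 418; mod 256 = 162 → a2.

a2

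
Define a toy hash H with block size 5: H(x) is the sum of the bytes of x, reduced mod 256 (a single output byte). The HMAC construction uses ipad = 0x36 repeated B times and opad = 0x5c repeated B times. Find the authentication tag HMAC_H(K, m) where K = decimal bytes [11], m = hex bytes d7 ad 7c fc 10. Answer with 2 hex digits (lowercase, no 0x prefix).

e8

Key decimal bytes [11] = 0b is 1 byte ≤ B = 5; zero-pad to 5 bytes: K' = 0b 00 00 00 00.
K' ⊕ ipad = 3d 36 36 36 36.  K' ⊕ opad = 57 5c 5c 5c 5c.
Inner input = (K'⊕ipad) ∥ m = 3d 36 36 36 36 ∥ d7 ad 7c fc 10.
Inner hash: sum = 61+54+54+54+54+215+173+124+252+16 = 1057; mod 256 = 33 → 21.
Outer input = (K'⊕opad) ∥ inner = 57 5c 5c 5c 5c ∥ 21.
Outer hash (tag): sum = 87+92+92+92+92+33 = 488; mod 256 = 232 → e8.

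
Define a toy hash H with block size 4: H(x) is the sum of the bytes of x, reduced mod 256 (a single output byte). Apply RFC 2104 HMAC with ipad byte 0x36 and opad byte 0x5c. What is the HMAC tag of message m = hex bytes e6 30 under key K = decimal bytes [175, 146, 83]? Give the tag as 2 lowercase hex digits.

1a

Key decimal bytes [175, 146, 83] = af 92 53 is 3 bytes ≤ B = 4; zero-pad to 4 bytes: K' = af 92 53 00.
K' ⊕ ipad = 99 a4 65 36.  K' ⊕ opad = f3 ce 0f 5c.
Inner input = (K'⊕ipad) ∥ m = 99 a4 65 36 ∥ e6 30.
Inner hash: sum = 153+164+101+54+230+48 = 750; mod 256 = 238 → ee.
Outer input = (K'⊕opad) ∥ inner = f3 ce 0f 5c ∥ ee.
Outer hash (tag): sum = 243+206+15+92+238 = 794; mod 256 = 26 → 1a.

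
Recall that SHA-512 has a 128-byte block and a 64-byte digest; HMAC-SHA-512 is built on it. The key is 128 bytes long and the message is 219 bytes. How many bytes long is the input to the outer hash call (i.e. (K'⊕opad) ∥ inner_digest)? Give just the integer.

192

Key is 128 ≤ 128 bytes, zero-padded: |K'| = 128.
Outer input = (K'⊕opad) ∥ H(inner) → 128 + 64 = 192 bytes.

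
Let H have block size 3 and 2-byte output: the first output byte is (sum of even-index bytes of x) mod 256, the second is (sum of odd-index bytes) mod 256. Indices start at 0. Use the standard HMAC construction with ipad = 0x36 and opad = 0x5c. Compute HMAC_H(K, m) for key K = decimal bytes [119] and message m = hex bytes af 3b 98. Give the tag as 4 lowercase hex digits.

040e

Key decimal bytes [119] = 77 is 1 byte ≤ B = 3; zero-pad to 3 bytes: K' = 77 00 00.
K' ⊕ ipad = 41 36 36.  K' ⊕ opad = 2b 5c 5c.
Inner input = (K'⊕ipad) ∥ m = 41 36 36 ∥ af 3b 98.
Inner hash: even-index sum = 178 mod 256 = 178; odd-index sum = 381 mod 256 = 125 → b2 7d.
Outer input = (K'⊕opad) ∥ inner = 2b 5c 5c ∥ b2 7d.
Outer hash (tag): even-index sum = 260 mod 256 = 4; odd-index sum = 270 mod 256 = 14 → 04 0e.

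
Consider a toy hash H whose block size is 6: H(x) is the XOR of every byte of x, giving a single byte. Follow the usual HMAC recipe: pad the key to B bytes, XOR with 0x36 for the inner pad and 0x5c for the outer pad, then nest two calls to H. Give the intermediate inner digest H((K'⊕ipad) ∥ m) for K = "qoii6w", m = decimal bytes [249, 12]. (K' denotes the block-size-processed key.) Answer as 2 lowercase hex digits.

aa

Key "qoii6w" = 71 6f 69 69 36 77 is exactly B = 6 bytes: K' = 71 6f 69 69 36 77.
K' ⊕ ipad = 47 59 5f 5f 00 41.
Inner input = 47 59 5f 5f 00 41 ∥ f9 0c.
Inner hash: XOR 47⊕59⊕5f⊕5f⊕00⊕41⊕f9⊕0c = aa.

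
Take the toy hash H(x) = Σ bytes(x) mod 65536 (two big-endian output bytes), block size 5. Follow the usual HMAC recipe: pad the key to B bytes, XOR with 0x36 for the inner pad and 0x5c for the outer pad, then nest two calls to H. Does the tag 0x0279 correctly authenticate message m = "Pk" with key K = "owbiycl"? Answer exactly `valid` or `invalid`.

valid

Key "owbiycl" = 6f 77 62 69 79 63 6c is 7 bytes > B = 5, so hash it first: H(key) = 02 f9, then zero-pad to 5 bytes: K' = 02 f9 00 00 00.
K' ⊕ ipad = 34 cf 36 36 36; K' ⊕ opad = 5e a5 5c 5c 5c.
Inner hash: sum = 52+207+54+54+54+80+107 = 608 → 02 60.
Outer hash (recomputed tag): sum = 94+165+92+92+92+2+96 = 633 → 02 79.
Recomputed tag = 0279; claimed = 0279 → match.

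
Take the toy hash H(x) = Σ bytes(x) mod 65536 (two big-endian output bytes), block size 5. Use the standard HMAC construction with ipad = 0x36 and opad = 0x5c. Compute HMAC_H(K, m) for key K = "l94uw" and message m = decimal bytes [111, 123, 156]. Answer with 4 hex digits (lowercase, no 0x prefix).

01c8

Key "l94uw" = 6c 39 34 75 77 is exactly B = 5 bytes: K' = 6c 39 34 75 77.
K' ⊕ ipad = 5a 0f 02 43 41.  K' ⊕ opad = 30 65 68 29 2b.
Inner input = (K'⊕ipad) ∥ m = 5a 0f 02 43 41 ∥ 6f 7b 9c.
Inner hash: sum = 90+15+2+67+65+111+123+156 = 629 → 02 75.
Outer input = (K'⊕opad) ∥ inner = 30 65 68 29 2b ∥ 02 75.
Outer hash (tag): sum = 48+101+104+41+43+2+117 = 456 → 01 c8.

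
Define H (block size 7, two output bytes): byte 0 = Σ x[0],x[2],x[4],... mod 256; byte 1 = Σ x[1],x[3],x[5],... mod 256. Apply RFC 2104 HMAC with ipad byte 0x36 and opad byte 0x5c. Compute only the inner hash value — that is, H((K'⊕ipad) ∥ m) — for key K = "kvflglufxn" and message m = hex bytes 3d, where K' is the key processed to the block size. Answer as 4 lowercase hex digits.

Key "kvflglufxn" = 6b 76 66 6c 67 6c 75 66 78 6e is 10 bytes > B = 7, so hash it first: H(key) = 25 22, then zero-pad to 7 bytes: K' = 25 22 00 00 00 00 00.
K' ⊕ ipad = 13 14 36 36 36 36 36.
Inner input = 13 14 36 36 36 36 36 ∥ 3d.
Inner hash: even-index sum = 181 mod 256 = 181; odd-index sum = 189 mod 256 = 189 → b5 bd.

b5bd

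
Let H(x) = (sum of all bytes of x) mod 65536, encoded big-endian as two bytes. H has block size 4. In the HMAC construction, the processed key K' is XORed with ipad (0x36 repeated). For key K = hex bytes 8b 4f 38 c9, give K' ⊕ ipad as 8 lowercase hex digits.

Key hex bytes 8b 4f 38 c9 is exactly B = 4 bytes: K' = 8b 4f 38 c9.
XOR each byte with 0x36: 8b⊕36=bd, 4f⊕36=79, 38⊕36=0e, c9⊕36=ff.

bd790eff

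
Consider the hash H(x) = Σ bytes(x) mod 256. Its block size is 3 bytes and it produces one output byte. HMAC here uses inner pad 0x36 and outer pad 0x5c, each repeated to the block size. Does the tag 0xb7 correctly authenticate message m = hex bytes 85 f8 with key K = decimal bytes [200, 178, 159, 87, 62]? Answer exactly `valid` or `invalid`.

Key decimal bytes [200, 178, 159, 87, 62] = c8 b2 9f 57 3e is 5 bytes > B = 3, so hash it first: H(key) = ae, then zero-pad to 3 bytes: K' = ae 00 00.
K' ⊕ ipad = 98 36 36; K' ⊕ opad = f2 5c 5c.
Inner hash: sum = 152+54+54+133+248 = 641; mod 256 = 129 → 81.
Outer hash (recomputed tag): sum = 242+92+92+129 = 555; mod 256 = 43 → 2b.
Recomputed tag = 2b; claimed = b7 → mismatch.

invalid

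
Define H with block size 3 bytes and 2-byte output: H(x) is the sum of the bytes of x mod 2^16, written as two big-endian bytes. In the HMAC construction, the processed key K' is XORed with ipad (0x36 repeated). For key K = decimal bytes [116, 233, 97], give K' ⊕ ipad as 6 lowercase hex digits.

Key decimal bytes [116, 233, 97] = 74 e9 61 is exactly B = 3 bytes: K' = 74 e9 61.
XOR each byte with 0x36: 74⊕36=42, e9⊕36=df, 61⊕36=57.

42df57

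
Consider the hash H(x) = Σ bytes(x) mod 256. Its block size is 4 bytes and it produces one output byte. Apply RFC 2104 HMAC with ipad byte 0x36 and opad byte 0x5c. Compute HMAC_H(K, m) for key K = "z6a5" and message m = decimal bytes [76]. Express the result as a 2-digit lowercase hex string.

Key "z6a5" = 7a 36 61 35 is exactly B = 4 bytes: K' = 7a 36 61 35.
K' ⊕ ipad = 4c 00 57 03.  K' ⊕ opad = 26 6a 3d 69.
Inner input = (K'⊕ipad) ∥ m = 4c 00 57 03 ∥ 4c.
Inner hash: sum = 76+0+87+3+76 = 242 → f2.
Outer input = (K'⊕opad) ∥ inner = 26 6a 3d 69 ∥ f2.
Outer hash (tag): sum = 38+106+61+105+242 = 552; mod 256 = 40 → 28.

28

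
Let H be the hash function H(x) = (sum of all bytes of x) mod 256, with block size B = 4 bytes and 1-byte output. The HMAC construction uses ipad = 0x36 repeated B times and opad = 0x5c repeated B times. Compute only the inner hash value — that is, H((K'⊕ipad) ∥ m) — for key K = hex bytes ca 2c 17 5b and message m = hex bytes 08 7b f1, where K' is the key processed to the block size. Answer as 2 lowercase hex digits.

Key hex bytes ca 2c 17 5b is exactly B = 4 bytes: K' = ca 2c 17 5b.
K' ⊕ ipad = fc 1a 21 6d.
Inner input = fc 1a 21 6d ∥ 08 7b f1.
Inner hash: sum = 252+26+33+109+8+123+241 = 792; mod 256 = 24 → 18.

18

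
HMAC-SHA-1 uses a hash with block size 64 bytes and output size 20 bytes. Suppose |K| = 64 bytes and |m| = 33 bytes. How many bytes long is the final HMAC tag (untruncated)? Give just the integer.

The tag is one SHA-1 digest: 20 bytes.

20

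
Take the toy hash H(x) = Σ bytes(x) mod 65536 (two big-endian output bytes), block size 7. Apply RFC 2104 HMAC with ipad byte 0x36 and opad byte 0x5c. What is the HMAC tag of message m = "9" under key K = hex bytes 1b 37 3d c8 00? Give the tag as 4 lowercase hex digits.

Key hex bytes 1b 37 3d c8 00 is 5 bytes ≤ B = 7; zero-pad to 7 bytes: K' = 1b 37 3d c8 00 00 00.
K' ⊕ ipad = 2d 01 0b fe 36 36 36.  K' ⊕ opad = 47 6b 61 94 5c 5c 5c.
Inner input = (K'⊕ipad) ∥ m = 2d 01 0b fe 36 36 36 ∥ 39.
Inner hash: sum = 45+1+11+254+54+54+54+57 = 530 → 02 12.
Outer input = (K'⊕opad) ∥ inner = 47 6b 61 94 5c 5c 5c ∥ 02 12.
Outer hash (tag): sum = 71+107+97+148+92+92+92+2+18 = 719 → 02 cf.

02cf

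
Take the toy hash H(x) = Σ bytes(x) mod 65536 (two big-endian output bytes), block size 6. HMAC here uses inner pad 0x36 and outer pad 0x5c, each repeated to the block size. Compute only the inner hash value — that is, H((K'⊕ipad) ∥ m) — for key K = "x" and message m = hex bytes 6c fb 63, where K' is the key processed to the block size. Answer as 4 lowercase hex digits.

0326

Key "x" = 78 is 1 byte ≤ B = 6; zero-pad to 6 bytes: K' = 78 00 00 00 00 00.
K' ⊕ ipad = 4e 36 36 36 36 36.
Inner input = 4e 36 36 36 36 36 ∥ 6c fb 63.
Inner hash: sum = 78+54+54+54+54+54+108+251+99 = 806 → 03 26.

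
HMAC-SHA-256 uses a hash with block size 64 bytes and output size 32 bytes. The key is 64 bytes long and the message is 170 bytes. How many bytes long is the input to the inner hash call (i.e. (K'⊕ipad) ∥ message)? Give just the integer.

234

Key is 64 ≤ 64 bytes, zero-padded: |K'| = 64.
Inner input = (K'⊕ipad) ∥ m → 64 + 170 = 234 bytes.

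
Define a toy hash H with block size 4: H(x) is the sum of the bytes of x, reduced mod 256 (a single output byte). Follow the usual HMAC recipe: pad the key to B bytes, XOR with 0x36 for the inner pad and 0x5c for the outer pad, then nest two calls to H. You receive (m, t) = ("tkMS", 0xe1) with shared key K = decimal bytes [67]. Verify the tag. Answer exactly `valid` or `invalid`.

Key decimal bytes [67] = 43 is 1 byte ≤ B = 4; zero-pad to 4 bytes: K' = 43 00 00 00.
K' ⊕ ipad = 75 36 36 36; K' ⊕ opad = 1f 5c 5c 5c.
Inner hash: sum = 117+54+54+54+116+107+77+83 = 662; mod 256 = 150 → 96.
Outer hash (recomputed tag): sum = 31+92+92+92+150 = 457; mod 256 = 201 → c9.
Recomputed tag = c9; claimed = e1 → mismatch.

invalid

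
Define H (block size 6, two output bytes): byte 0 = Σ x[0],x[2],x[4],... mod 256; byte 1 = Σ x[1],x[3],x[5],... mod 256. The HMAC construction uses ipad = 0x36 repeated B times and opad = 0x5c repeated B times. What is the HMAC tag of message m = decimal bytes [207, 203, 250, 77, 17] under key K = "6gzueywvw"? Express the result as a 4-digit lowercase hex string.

92d0

Key "6gzueywvw" = 36 67 7a 75 65 79 77 76 77 is 9 bytes > B = 6, so hash it first: H(key) = 03 cb, then zero-pad to 6 bytes: K' = 03 cb 00 00 00 00.
K' ⊕ ipad = 35 fd 36 36 36 36.  K' ⊕ opad = 5f 97 5c 5c 5c 5c.
Inner input = (K'⊕ipad) ∥ m = 35 fd 36 36 36 36 ∥ cf cb fa 4d 11.
Inner hash: even-index sum = 635 mod 256 = 123; odd-index sum = 641 mod 256 = 129 → 7b 81.
Outer input = (K'⊕opad) ∥ inner = 5f 97 5c 5c 5c 5c ∥ 7b 81.
Outer hash (tag): even-index sum = 402 mod 256 = 146; odd-index sum = 464 mod 256 = 208 → 92 d0.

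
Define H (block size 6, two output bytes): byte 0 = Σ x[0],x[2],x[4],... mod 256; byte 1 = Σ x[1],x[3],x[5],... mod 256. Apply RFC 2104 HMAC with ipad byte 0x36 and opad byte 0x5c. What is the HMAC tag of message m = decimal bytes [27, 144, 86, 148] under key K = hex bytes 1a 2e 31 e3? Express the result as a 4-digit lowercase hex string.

Key hex bytes 1a 2e 31 e3 is 4 bytes ≤ B = 6; zero-pad to 6 bytes: K' = 1a 2e 31 e3 00 00.
K' ⊕ ipad = 2c 18 07 d5 36 36.  K' ⊕ opad = 46 72 6d bf 5c 5c.
Inner input = (K'⊕ipad) ∥ m = 2c 18 07 d5 36 36 ∥ 1b 90 56 94.
Inner hash: even-index sum = 218 mod 256 = 218; odd-index sum = 583 mod 256 = 71 → da 47.
Outer input = (K'⊕opad) ∥ inner = 46 72 6d bf 5c 5c ∥ da 47.
Outer hash (tag): even-index sum = 489 mod 256 = 233; odd-index sum = 468 mod 256 = 212 → e9 d4.

e9d4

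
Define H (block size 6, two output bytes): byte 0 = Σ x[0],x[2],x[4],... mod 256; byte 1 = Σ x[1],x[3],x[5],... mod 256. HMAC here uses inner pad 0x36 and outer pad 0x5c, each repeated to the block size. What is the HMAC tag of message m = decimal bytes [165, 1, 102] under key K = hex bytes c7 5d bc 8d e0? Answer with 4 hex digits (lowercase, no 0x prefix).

Key hex bytes c7 5d bc 8d e0 is 5 bytes ≤ B = 6; zero-pad to 6 bytes: K' = c7 5d bc 8d e0 00.
K' ⊕ ipad = f1 6b 8a bb d6 36.  K' ⊕ opad = 9b 01 e0 d1 bc 5c.
Inner input = (K'⊕ipad) ∥ m = f1 6b 8a bb d6 36 ∥ a5 01 66.
Inner hash: even-index sum = 860 mod 256 = 92; odd-index sum = 349 mod 256 = 93 → 5c 5d.
Outer input = (K'⊕opad) ∥ inner = 9b 01 e0 d1 bc 5c ∥ 5c 5d.
Outer hash (tag): even-index sum = 659 mod 256 = 147; odd-index sum = 395 mod 256 = 139 → 93 8b.

938b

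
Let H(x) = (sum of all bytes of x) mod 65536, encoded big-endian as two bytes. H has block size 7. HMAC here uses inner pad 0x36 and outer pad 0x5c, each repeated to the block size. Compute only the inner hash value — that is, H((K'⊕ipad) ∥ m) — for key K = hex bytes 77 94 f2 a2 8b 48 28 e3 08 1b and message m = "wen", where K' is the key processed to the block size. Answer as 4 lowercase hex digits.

Key hex bytes 77 94 f2 a2 8b 48 28 e3 08 1b is 10 bytes > B = 7, so hash it first: H(key) = 04 a0, then zero-pad to 7 bytes: K' = 04 a0 00 00 00 00 00.
K' ⊕ ipad = 32 96 36 36 36 36 36.
Inner input = 32 96 36 36 36 36 36 ∥ 77 65 6e.
Inner hash: sum = 50+150+54+54+54+54+54+119+101+110 = 800 → 03 20.

0320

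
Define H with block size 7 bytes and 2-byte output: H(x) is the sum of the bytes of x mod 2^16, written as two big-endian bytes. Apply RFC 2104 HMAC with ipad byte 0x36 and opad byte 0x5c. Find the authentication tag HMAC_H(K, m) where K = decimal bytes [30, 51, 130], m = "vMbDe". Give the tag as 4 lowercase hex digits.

0389

Key decimal bytes [30, 51, 130] = 1e 33 82 is 3 bytes ≤ B = 7; zero-pad to 7 bytes: K' = 1e 33 82 00 00 00 00.
K' ⊕ ipad = 28 05 b4 36 36 36 36.  K' ⊕ opad = 42 6f de 5c 5c 5c 5c.
Inner input = (K'⊕ipad) ∥ m = 28 05 b4 36 36 36 36 ∥ 76 4d 62 44 65.
Inner hash: sum = 40+5+180+54+54+54+54+118+77+98+68+101 = 903 → 03 87.
Outer input = (K'⊕opad) ∥ inner = 42 6f de 5c 5c 5c 5c ∥ 03 87.
Outer hash (tag): sum = 66+111+222+92+92+92+92+3+135 = 905 → 03 89.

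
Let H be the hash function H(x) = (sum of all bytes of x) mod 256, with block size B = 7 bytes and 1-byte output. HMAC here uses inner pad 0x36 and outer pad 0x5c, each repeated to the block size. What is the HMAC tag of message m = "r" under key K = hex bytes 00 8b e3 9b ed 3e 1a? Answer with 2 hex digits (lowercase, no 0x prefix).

Key hex bytes 00 8b e3 9b ed 3e 1a is exactly B = 7 bytes: K' = 00 8b e3 9b ed 3e 1a.
K' ⊕ ipad = 36 bd d5 ad db 08 2c.  K' ⊕ opad = 5c d7 bf c7 b1 62 46.
Inner input = (K'⊕ipad) ∥ m = 36 bd d5 ad db 08 2c ∥ 72.
Inner hash: sum = 54+189+213+173+219+8+44+114 = 1014; mod 256 = 246 → f6.
Outer input = (K'⊕opad) ∥ inner = 5c d7 bf c7 b1 62 46 ∥ f6.
Outer hash (tag): sum = 92+215+191+199+177+98+70+246 = 1288; mod 256 = 8 → 08.

08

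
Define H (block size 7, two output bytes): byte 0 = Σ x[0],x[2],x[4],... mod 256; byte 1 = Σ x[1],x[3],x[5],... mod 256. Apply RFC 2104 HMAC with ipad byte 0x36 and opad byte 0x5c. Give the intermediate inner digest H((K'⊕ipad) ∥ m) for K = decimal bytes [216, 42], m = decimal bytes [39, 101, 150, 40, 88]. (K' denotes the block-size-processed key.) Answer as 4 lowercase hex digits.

Key decimal bytes [216, 42] = d8 2a is 2 bytes ≤ B = 7; zero-pad to 7 bytes: K' = d8 2a 00 00 00 00 00.
K' ⊕ ipad = ee 1c 36 36 36 36 36.
Inner input = ee 1c 36 36 36 36 36 ∥ 27 65 96 28 58.
Inner hash: even-index sum = 541 mod 256 = 29; odd-index sum = 413 mod 256 = 157 → 1d 9d.

1d9d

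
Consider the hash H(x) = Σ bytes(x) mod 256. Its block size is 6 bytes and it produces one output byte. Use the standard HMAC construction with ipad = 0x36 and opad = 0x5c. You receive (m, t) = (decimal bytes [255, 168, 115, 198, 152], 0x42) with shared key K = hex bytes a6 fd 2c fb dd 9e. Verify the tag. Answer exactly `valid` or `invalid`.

Key hex bytes a6 fd 2c fb dd 9e is exactly B = 6 bytes: K' = a6 fd 2c fb dd 9e.
K' ⊕ ipad = 90 cb 1a cd eb a8; K' ⊕ opad = fa a1 70 a7 81 c2.
Inner hash: sum = 144+203+26+205+235+168+255+168+115+198+152 = 1869; mod 256 = 77 → 4d.
Outer hash (recomputed tag): sum = 250+161+112+167+129+194+77 = 1090; mod 256 = 66 → 42.
Recomputed tag = 42; claimed = 42 → match.

valid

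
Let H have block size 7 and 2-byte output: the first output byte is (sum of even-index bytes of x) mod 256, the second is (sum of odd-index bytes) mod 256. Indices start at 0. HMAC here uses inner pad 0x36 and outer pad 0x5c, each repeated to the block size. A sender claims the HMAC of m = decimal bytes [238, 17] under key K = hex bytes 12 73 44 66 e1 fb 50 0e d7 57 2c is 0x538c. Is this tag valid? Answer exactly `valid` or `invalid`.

Key hex bytes 12 73 44 66 e1 fb 50 0e d7 57 2c is 11 bytes > B = 7, so hash it first: H(key) = 8a 39, then zero-pad to 7 bytes: K' = 8a 39 00 00 00 00 00.
K' ⊕ ipad = bc 0f 36 36 36 36 36; K' ⊕ opad = d6 65 5c 5c 5c 5c 5c.
Inner hash: even-index sum = 367 mod 256 = 111; odd-index sum = 361 mod 256 = 105 → 6f 69.
Outer hash (recomputed tag): even-index sum = 595 mod 256 = 83; odd-index sum = 396 mod 256 = 140 → 53 8c.
Recomputed tag = 538c; claimed = 538c → match.

valid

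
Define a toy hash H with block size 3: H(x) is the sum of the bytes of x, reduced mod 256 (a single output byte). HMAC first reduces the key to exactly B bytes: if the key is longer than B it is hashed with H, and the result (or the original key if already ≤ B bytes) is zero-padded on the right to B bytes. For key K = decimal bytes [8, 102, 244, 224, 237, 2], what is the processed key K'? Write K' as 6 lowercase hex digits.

|K| = 6 > B = 3, so first hash the key.
H(K): sum = 8+102+244+224+237+2 = 817; mod 256 = 49 → 31.
Zero-pad H(K) = 31 to 3 bytes: K' = 31 00 00.

310000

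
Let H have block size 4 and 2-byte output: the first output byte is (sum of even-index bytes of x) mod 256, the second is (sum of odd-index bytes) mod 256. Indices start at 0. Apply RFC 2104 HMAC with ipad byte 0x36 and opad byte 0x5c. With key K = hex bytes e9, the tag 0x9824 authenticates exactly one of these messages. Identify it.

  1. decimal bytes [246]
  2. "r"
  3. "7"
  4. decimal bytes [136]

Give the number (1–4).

2

Key hex bytes e9 is 1 byte ≤ B = 4; zero-pad to 4 bytes: K' = e9 00 00 00.
K' ⊕ ipad = df 36 36 36; K' ⊕ opad = b5 5c 5c 5c.
m1: inner = H(df 36 36 36 f6) = 0b 6c; tag = H(b5 5c 5c 5c 0b 6c) = 1c24
m2: inner = H(df 36 36 36 72) = 87 6c; tag = H(b5 5c 5c 5c 87 6c) = 9824 ← matches
m3: inner = H(df 36 36 36 37) = 4c 6c; tag = H(b5 5c 5c 5c 4c 6c) = 5d24
m4: inner = H(df 36 36 36 88) = 9d 6c; tag = H(b5 5c 5c 5c 9d 6c) = ae24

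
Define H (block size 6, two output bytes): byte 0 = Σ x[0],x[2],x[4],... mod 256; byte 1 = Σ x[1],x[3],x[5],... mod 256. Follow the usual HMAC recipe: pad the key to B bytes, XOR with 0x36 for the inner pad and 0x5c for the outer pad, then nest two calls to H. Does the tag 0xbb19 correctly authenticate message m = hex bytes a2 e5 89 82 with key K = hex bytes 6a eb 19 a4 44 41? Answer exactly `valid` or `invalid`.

valid

Key hex bytes 6a eb 19 a4 44 41 is exactly B = 6 bytes: K' = 6a eb 19 a4 44 41.
K' ⊕ ipad = 5c dd 2f 92 72 77; K' ⊕ opad = 36 b7 45 f8 18 1d.
Inner hash: even-index sum = 552 mod 256 = 40; odd-index sum = 845 mod 256 = 77 → 28 4d.
Outer hash (recomputed tag): even-index sum = 187 mod 256 = 187; odd-index sum = 537 mod 256 = 25 → bb 19.
Recomputed tag = bb19; claimed = bb19 → match.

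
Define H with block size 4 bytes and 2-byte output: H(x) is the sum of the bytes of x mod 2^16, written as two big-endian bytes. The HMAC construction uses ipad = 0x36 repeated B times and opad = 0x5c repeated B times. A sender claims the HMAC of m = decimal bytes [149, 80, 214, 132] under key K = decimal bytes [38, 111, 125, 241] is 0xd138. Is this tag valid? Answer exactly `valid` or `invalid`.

Key decimal bytes [38, 111, 125, 241] = 26 6f 7d f1 is exactly B = 4 bytes: K' = 26 6f 7d f1.
K' ⊕ ipad = 10 59 4b c7; K' ⊕ opad = 7a 33 21 ad.
Inner hash: sum = 16+89+75+199+149+80+214+132 = 954 → 03 ba.
Outer hash (recomputed tag): sum = 122+51+33+173+3+186 = 568 → 02 38.
Recomputed tag = 0238; claimed = d138 → mismatch.

invalid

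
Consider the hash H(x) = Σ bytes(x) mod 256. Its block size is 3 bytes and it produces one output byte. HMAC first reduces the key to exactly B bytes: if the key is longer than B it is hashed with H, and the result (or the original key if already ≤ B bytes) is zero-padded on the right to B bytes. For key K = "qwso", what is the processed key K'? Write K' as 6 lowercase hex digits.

|K| = 4 > B = 3, so first hash the key.
H(K): sum = 113+119+115+111 = 458; mod 256 = 202 → ca.
Zero-pad H(K) = ca to 3 bytes: K' = ca 00 00.

ca0000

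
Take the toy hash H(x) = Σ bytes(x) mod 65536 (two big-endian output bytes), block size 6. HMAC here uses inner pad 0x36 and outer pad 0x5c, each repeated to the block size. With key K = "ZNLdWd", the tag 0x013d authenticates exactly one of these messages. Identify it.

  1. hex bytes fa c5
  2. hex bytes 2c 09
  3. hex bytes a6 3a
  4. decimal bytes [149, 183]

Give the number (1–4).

2

Key "ZNLdWd" = 5a 4e 4c 64 57 64 is exactly B = 6 bytes: K' = 5a 4e 4c 64 57 64.
K' ⊕ ipad = 6c 78 7a 52 61 52; K' ⊕ opad = 06 12 10 38 0b 38.
m1: inner = H(6c 78 7a 52 61 52 fa c5) = 04 22; tag = H(06 12 10 38 0b 38 04 22) = 00c9
m2: inner = H(6c 78 7a 52 61 52 2c 09) = 02 98; tag = H(06 12 10 38 0b 38 02 98) = 013d ← matches
m3: inner = H(6c 78 7a 52 61 52 a6 3a) = 03 43; tag = H(06 12 10 38 0b 38 03 43) = 00e9
m4: inner = H(6c 78 7a 52 61 52 95 b7) = 03 af; tag = H(06 12 10 38 0b 38 03 af) = 0155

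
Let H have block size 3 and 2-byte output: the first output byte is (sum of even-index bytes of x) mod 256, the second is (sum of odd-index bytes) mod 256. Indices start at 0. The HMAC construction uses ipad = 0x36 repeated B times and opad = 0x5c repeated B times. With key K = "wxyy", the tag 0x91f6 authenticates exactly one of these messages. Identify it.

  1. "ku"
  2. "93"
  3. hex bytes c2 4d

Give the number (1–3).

Key "wxyy" = 77 78 79 79 is 4 bytes > B = 3, so hash it first: H(key) = f0 f1, then zero-pad to 3 bytes: K' = f0 f1 00.
K' ⊕ ipad = c6 c7 36; K' ⊕ opad = ac ad 5c.
m1: inner = H(c6 c7 36 6b 75) = 71 32; tag = H(ac ad 5c 71 32) = 3a1e
m2: inner = H(c6 c7 36 39 33) = 2f 00; tag = H(ac ad 5c 2f 00) = 08dc
m3: inner = H(c6 c7 36 c2 4d) = 49 89; tag = H(ac ad 5c 49 89) = 91f6 ← matches

3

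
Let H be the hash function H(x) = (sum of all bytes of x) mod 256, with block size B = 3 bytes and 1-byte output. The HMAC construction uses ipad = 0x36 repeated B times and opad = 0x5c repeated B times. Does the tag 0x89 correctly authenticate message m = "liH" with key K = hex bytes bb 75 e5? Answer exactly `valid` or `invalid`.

valid

Key hex bytes bb 75 e5 is exactly B = 3 bytes: K' = bb 75 e5.
K' ⊕ ipad = 8d 43 d3; K' ⊕ opad = e7 29 b9.
Inner hash: sum = 141+67+211+108+105+72 = 704; mod 256 = 192 → c0.
Outer hash (recomputed tag): sum = 231+41+185+192 = 649; mod 256 = 137 → 89.
Recomputed tag = 89; claimed = 89 → match.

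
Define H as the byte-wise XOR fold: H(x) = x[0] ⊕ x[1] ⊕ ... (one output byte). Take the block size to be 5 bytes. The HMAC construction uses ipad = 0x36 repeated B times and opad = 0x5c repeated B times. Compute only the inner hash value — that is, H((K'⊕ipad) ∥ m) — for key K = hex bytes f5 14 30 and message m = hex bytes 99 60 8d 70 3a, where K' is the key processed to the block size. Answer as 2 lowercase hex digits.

Key hex bytes f5 14 30 is 3 bytes ≤ B = 5; zero-pad to 5 bytes: K' = f5 14 30 00 00.
K' ⊕ ipad = c3 22 06 36 36.
Inner input = c3 22 06 36 36 ∥ 99 60 8d 70 3a.
Inner hash: XOR c3⊕22⊕06⊕36⊕36⊕99⊕60⊕8d⊕70⊕3a = d9.

d9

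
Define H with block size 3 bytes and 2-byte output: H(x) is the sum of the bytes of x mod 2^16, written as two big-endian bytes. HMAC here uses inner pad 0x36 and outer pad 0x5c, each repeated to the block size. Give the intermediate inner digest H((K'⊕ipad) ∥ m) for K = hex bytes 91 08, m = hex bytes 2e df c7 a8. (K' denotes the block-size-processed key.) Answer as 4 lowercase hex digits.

Key hex bytes 91 08 is 2 bytes ≤ B = 3; zero-pad to 3 bytes: K' = 91 08 00.
K' ⊕ ipad = a7 3e 36.
Inner input = a7 3e 36 ∥ 2e df c7 a8.
Inner hash: sum = 167+62+54+46+223+199+168 = 919 → 03 97.

0397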